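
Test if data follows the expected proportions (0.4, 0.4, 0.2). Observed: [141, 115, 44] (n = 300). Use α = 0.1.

Expected: [120.0, 120.0, 60.0]. χ² = 8.15. df = 2, critical = 4.605. Reject H₀.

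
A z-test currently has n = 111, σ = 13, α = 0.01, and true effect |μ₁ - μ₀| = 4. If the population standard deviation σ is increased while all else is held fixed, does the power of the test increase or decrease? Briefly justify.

Power decreases: a larger σ inflates the standard error σ/√n, pulling the sampling distribution under H₁ back toward the critical value.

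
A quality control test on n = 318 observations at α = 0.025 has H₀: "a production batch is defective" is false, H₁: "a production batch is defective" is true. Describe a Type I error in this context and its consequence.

Type I error: rejecting H₀ when it is true — concluding that a production batch is defective when in fact it is not. Consequence: scrapping a good batch — wasted material and cost for no reason.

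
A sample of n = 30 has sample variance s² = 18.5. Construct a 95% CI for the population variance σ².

df = 29. χ²_{0.025} = 45.722, χ²_{0.975} = 16.047. CI for σ² = ((n-1)s²/χ²_{α/2}, (n-1)s²/χ²_{1-α/2}) = (29·18.5/45.722, 29·18.5/16.047) = (11.73, 33.43)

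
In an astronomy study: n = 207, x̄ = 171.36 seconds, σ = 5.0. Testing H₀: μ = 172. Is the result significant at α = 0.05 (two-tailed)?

z = (171.36 - 172)/(5.0/√207) = -1.842. Since |z| ≤ 1.96, not significant at α = 0.05.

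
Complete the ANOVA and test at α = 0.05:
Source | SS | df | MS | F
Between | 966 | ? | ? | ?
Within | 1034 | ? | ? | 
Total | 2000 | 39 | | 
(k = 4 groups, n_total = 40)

df_between = 3, df_within = 36. MS_between = 322.0, MS_within = 28.72. F = 11.211, F_crit ≈ 2.866. Reject H₀.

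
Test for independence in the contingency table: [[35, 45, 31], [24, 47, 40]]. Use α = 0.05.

χ² = 3.235. df = 2, critical = 5.991. Fail to reject H₀. No evidence of dependence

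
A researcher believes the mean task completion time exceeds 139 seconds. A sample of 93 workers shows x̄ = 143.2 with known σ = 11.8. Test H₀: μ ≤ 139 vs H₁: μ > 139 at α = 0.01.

z = 3.432. Critical value: 2.33. Reject H₀.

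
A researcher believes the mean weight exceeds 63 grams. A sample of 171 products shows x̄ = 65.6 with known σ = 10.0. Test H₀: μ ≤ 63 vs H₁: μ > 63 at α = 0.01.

z = 3.4. Critical value: 2.33. Reject H₀.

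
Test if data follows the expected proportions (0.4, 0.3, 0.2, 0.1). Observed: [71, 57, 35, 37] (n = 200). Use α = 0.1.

Expected: [80.0, 60.0, 40.0, 20.0]. χ² = 16.238. df = 3, critical = 6.251. Reject H₀.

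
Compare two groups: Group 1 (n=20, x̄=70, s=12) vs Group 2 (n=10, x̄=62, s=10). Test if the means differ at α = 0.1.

Pooled sp = 11.4. t = 1.813, df = 28. Critical t = ±1.701. Reject H₀.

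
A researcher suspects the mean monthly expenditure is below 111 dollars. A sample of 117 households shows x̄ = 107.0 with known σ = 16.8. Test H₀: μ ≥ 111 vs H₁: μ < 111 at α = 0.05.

z = -2.575. Critical value: -1.645. Reject H₀.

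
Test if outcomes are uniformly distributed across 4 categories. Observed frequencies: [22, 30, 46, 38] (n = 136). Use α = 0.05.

Expected = 34 each. χ² = Σ(O-E)²/E = 9.412. df = 3, critical value = 7.815. Reject H₀.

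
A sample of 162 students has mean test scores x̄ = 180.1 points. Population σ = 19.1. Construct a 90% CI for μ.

CI = x̄ ± z*(σ/√n) = 180.1 ± 1.645(19.1/√162) = 180.1 ± 2.47 = (177.63, 182.57)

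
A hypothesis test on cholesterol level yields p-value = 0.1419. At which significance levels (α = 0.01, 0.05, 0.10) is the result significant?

p = 0.1419. Not significant at any of the given levels.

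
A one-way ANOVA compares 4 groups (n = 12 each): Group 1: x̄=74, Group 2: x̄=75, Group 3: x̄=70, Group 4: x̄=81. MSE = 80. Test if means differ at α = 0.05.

Grand mean = 75.0. SS_between = 744.0, MS_between = 248.0. F = 3.1, F_crit ≈ 2.816. Reject H₀.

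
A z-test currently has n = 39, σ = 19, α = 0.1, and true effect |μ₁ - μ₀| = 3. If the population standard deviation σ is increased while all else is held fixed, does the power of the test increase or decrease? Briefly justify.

Power decreases: a larger σ inflates the standard error σ/√n, pulling the sampling distribution under H₁ back toward the critical value.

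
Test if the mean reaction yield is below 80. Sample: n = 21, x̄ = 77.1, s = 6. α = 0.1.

t = (77.1 - 80)/(6/√21) = -2.215, df = 20. Critical t = -1.325. Reject H₀.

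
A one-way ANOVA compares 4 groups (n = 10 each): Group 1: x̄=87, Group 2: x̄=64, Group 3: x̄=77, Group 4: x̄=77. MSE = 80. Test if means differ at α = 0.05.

Grand mean = 76.25. SS_between = 2667.5, MS_between = 889.17. F = 11.115, F_crit ≈ 2.866. Reject H₀.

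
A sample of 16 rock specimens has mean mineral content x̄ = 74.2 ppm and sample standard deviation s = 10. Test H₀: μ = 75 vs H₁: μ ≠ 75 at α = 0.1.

t = (x̄ - μ₀)/(s/√n) = (74.2 - 75)/(10/√16) = -0.32. df = 15, critical t = ±1.753. Fail to reject H₀.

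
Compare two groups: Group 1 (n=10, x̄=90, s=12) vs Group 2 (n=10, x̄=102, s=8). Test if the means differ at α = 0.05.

Pooled sp = 10.2. t = -2.631, df = 18. Critical t = ±2.101. Reject H₀.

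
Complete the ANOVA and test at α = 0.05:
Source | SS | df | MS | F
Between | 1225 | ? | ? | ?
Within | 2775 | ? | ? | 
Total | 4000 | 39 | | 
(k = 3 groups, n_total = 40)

df_between = 2, df_within = 37. MS_between = 612.5, MS_within = 75.0. F = 8.167, F_crit ≈ 3.252. Reject H₀.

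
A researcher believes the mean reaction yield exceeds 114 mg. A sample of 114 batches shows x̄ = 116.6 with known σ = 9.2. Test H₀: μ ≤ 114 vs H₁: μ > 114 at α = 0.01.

z = 3.017. Critical value: 2.33. Reject H₀.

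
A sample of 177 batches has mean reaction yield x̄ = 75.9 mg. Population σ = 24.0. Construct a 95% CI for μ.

CI = x̄ ± z*(σ/√n) = 75.9 ± 1.96(24.0/√177) = 75.9 ± 3.54 = (72.36, 79.44)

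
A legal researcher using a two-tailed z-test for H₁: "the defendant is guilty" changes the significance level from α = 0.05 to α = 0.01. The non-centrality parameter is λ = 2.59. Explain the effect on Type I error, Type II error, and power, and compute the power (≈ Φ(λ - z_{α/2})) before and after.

Decreasing α from 0.05 to 0.01:
• Type I error rate decreases (α is the Type I rate by definition).
• Critical value moves from z_{α/2} = 1.96 to 2.576, so power = Φ(λ - z_{α/2}) goes from Φ(2.59 - 1.96) = 0.736 to Φ(2.59 - 2.576) = 0.506.
• Type II error rate β = 1 - power therefore increases (0.264 → 0.494).
Appropriate when false positives are costly — here, convicting an innocent person.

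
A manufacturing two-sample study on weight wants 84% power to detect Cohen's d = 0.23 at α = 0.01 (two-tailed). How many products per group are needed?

z_{α/2} = 2.576, z_β = Φ⁻¹(0.84) = 0.994. For small effect (d = 0.23): n per group = 2(z_{α/2} + z_β)²/d² = 2(2.576 + 0.994)²/0.23² = 481.8 → 482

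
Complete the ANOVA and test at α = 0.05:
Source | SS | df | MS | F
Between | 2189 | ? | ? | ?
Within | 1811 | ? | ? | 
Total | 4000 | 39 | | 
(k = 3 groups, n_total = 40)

df_between = 2, df_within = 37. MS_between = 1094.5, MS_within = 48.95. F = 22.361, F_crit ≈ 3.252. Reject H₀.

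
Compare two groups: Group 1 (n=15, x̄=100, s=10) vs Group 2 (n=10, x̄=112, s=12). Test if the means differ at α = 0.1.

Pooled sp = 10.83. t = -2.715, df = 23. Critical t = ±1.714. Reject H₀.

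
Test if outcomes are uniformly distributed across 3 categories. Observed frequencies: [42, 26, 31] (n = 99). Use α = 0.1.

Expected = 33 each. χ² = Σ(O-E)²/E = 4.061. df = 2, critical value = 4.605. Fail to reject H₀.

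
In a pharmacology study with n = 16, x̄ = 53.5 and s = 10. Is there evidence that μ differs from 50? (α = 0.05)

t = (x̄ - μ₀)/(s/√n) = (53.5 - 50)/(10/√16) = 1.4. df = 15, critical t = ±2.131. Fail to reject H₀.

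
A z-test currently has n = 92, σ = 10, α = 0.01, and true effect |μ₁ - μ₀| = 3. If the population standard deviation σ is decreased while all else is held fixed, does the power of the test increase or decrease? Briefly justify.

Power increases: a smaller σ shrinks the standard error σ/√n, moving the sampling distribution under H₁ further from the critical value.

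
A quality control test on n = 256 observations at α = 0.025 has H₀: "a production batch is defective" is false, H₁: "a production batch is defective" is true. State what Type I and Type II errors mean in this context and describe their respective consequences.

Type I (false positive): concluding that a production batch is defective when it is not — scrapping a good batch — wasted material and cost for no reason. Type II (false negative): failing to conclude that a production batch is defective when it is — shipping a defective batch — faulty products reach customers. Which is costlier depends on domain priorities and is a judgement call rather than a statistical fact.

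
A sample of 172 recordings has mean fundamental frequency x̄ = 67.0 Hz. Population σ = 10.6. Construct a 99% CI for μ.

CI = x̄ ± z*(σ/√n) = 67.0 ± 2.576(10.6/√172) = 67.0 ± 2.08 = (64.92, 69.08)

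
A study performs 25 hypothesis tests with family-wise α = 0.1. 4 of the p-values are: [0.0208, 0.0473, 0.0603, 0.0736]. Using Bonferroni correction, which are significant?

Bonferroni α = 0.1/25 = 0.004. None of the given p-values are significant.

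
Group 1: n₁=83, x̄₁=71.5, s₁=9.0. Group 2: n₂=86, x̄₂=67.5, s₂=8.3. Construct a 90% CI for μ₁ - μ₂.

Difference = 4.0. SE = √(9.0²/83 + 8.3²/86) = 1.333. CI = (1.81, 6.19)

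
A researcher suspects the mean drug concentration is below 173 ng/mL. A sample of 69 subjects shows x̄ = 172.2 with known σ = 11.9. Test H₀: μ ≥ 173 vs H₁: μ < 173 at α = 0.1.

z = -0.558. Critical value: -1.28. Fail to reject H₀.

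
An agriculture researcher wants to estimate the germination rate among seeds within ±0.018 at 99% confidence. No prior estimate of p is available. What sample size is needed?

Conservative approach: use p = 0.5 (maximizes p(1-p) = 0.25). n = z²(0.25)/E² = 2.576²×0.25/0.018² = 5120.2 → n = 5121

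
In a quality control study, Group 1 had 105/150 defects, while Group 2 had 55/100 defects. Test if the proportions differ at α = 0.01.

p̂₁ = 0.7, p̂₂ = 0.55, pooled p̂ = 0.64. z = 2.421. Critical: ±2.576. Fail to reject H₀.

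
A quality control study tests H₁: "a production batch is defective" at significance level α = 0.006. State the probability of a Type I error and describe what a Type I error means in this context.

P(Type I error) = α = 0.006. A Type I error is rejecting H₀ when H₀ is actually true (false positive) — here, concluding that a production batch is defective when in fact this is not the case. Consequence: scrapping a good batch — wasted material and cost for no reason.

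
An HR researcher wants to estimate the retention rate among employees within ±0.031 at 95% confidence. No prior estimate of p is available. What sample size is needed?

Conservative approach: use p = 0.5 (maximizes p(1-p) = 0.25). n = z²(0.25)/E² = 1.96²×0.25/0.031² = 999.4 → n = 1000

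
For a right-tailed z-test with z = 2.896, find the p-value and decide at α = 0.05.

p = P(Z > 2.896) = 1 - Φ(2.896) ≈ 0.0019. Since p < 0.05, reject H₀ (significant) at α = 0.05.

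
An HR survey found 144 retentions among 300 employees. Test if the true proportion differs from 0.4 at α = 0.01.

p̂ = 0.48, p₀ = 0.4. z = (p̂ - p₀)/√(p₀(1-p₀)/n) = 2.828. Critical: ±2.576. Reject H₀.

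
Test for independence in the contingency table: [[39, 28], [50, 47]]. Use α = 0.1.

χ² = 0.709. df = 1, critical = 2.706. Fail to reject H₀. No evidence of dependence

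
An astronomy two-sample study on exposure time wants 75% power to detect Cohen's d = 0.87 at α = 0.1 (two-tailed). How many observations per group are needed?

z_{α/2} = 1.645, z_β = Φ⁻¹(0.75) = 0.674. For large effect (d = 0.87): n per group = 2(z_{α/2} + z_β)²/d² = 2(1.645 + 0.674)²/0.87² = 14.2 → 15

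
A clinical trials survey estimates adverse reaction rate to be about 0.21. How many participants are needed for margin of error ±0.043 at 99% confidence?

n = z²p(1-p)/E² = 2.576²×0.21×0.79/0.043² = 595.4 → n = 596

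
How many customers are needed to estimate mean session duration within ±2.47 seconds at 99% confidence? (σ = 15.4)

n = (z*σ/E)² = (2.576×15.4/2.47)² = 258.0 → n = 258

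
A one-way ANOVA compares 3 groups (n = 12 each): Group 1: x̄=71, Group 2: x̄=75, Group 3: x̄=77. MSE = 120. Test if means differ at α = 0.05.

Grand mean = 74.33. SS_between = 224.0, MS_between = 112.0. F = 0.933, F_crit ≈ 3.285. Fail to reject H₀.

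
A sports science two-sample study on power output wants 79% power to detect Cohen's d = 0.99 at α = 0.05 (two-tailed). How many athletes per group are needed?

z_{α/2} = 1.96, z_β = Φ⁻¹(0.79) = 0.806. For large effect (d = 0.99): n per group = 2(z_{α/2} + z_β)²/d² = 2(1.96 + 0.806)²/0.99² = 15.6 → 16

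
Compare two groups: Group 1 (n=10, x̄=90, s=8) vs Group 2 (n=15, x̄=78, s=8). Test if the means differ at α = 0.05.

Pooled sp = 8.0. t = 3.674, df = 23. Critical t = ±2.069. Reject H₀.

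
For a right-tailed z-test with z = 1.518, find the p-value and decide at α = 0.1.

p = P(Z > 1.518) = 1 - Φ(1.518) ≈ 0.0645. Since p < 0.1, reject H₀ (significant) at α = 0.1.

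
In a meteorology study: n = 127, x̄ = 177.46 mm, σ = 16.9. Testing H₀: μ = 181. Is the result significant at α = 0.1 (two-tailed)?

z = (177.46 - 181)/(16.9/√127) = -2.361. Since |z| > 1.645, significant at α = 0.1.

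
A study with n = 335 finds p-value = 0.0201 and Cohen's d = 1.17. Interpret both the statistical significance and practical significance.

Statistically significant (p = 0.0201 < 0.05). Cohen's d = 1.17 indicates a large effect size. Both statistical and practical significance should be considered.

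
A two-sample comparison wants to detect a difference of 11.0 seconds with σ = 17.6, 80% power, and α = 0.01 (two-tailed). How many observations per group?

n per group = 2(z_α/2 + z_β)²σ²/d² = 2×(2.576 + 0.84)²×17.6²/11.0² = 59.7 → n = 60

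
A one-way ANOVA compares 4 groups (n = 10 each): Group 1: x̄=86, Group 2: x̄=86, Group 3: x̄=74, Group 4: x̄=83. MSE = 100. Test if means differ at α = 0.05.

Grand mean = 82.25. SS_between = 967.5, MS_between = 322.5. F = 3.225, F_crit ≈ 2.866. Reject H₀.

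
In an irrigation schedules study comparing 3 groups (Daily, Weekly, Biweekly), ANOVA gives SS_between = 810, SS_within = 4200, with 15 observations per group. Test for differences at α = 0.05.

df_between = 2, df_within = 42. F = MS_between/MS_within = 405.0/100.0 = 4.05. F_crit ≈ 3.22. Reject H₀. At least one mean differs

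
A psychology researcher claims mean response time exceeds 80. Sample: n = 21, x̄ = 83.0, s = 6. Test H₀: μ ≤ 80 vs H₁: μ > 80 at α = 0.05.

t = (83.0 - 80)/(6/√21) = 2.291, df = 20. Critical t = 1.725. Reject H₀.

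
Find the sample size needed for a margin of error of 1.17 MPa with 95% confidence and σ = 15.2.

n = (z*σ/E)² = (1.96×15.2/1.17)² = 648.4 → n = 649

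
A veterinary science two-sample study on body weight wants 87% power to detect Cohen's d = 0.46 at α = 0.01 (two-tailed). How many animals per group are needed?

z_{α/2} = 2.576, z_β = Φ⁻¹(0.87) = 1.126. For small effect (d = 0.46): n per group = 2(z_{α/2} + z_β)²/d² = 2(2.576 + 1.126)²/0.46² = 129.5 → 130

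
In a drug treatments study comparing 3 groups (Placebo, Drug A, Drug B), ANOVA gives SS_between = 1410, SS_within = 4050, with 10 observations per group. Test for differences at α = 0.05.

df_between = 2, df_within = 27. F = MS_between/MS_within = 705.0/150.0 = 4.7. F_crit ≈ 3.354. Reject H₀. At least one mean differs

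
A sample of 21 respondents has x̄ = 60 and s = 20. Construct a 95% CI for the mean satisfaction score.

CI = x̄ ± t*(s/√n) = 60 ± 2.086(20/√21) = (50.9, 69.1)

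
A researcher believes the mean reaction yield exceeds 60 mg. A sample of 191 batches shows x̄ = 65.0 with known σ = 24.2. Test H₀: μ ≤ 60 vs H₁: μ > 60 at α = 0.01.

z = 2.855. Critical value: 2.33. Reject H₀.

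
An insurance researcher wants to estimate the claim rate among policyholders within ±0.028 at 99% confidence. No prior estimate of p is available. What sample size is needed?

Conservative approach: use p = 0.5 (maximizes p(1-p) = 0.25). n = z²(0.25)/E² = 2.576²×0.25/0.028² = 2116.0 → n = 2116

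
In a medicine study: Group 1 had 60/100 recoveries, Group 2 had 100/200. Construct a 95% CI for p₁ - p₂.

p̂₁ = 0.6, p̂₂ = 0.5. Difference = 0.1. CI = (-0.018, 0.218)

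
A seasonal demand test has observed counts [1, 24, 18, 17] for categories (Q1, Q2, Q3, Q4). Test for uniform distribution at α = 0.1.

Expected = 15 each. χ² = Σ(O-E)²/E = 19.333. df = 3, critical value = 6.251. Reject H₀.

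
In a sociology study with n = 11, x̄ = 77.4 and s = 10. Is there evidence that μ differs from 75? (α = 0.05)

t = (x̄ - μ₀)/(s/√n) = (77.4 - 75)/(10/√11) = 0.796. df = 10, critical t = ±2.228. Fail to reject H₀.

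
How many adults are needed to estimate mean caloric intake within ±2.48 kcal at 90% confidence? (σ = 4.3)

n = (z*σ/E)² = (1.645×4.3/2.48)² = 8.1 → n = 9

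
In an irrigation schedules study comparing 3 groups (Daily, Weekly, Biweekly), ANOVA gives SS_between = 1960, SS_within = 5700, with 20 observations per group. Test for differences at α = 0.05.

df_between = 2, df_within = 57. F = MS_between/MS_within = 980.0/100.0 = 9.8. F_crit ≈ 3.159. Reject H₀. At least one mean differs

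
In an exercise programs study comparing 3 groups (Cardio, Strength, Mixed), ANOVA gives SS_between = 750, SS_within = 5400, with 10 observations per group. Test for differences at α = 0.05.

df_between = 2, df_within = 27. F = MS_between/MS_within = 375.0/200.0 = 1.875. F_crit ≈ 3.354. Fail to reject H₀.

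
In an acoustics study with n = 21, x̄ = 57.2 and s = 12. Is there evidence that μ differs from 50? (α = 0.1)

t = (x̄ - μ₀)/(s/√n) = (57.2 - 50)/(12/√21) = 2.75. df = 20, critical t = ±1.725. Reject H₀.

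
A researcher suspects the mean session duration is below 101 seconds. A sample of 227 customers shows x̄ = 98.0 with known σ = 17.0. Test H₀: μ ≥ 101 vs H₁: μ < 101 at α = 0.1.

z = -2.659. Critical value: -1.28. Reject H₀.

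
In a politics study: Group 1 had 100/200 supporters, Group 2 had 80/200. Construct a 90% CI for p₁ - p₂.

p̂₁ = 0.5, p̂₂ = 0.4. Difference = 0.1. CI = (0.019, 0.181)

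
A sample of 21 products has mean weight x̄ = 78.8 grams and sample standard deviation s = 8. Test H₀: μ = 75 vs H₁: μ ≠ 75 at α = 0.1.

t = (x̄ - μ₀)/(s/√n) = (78.8 - 75)/(8/√21) = 2.177. df = 20, critical t = ±1.725. Reject H₀.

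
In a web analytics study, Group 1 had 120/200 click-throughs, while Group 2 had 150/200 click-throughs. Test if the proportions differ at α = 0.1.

p̂₁ = 0.6, p̂₂ = 0.75, pooled p̂ = 0.675. z = -3.203. Critical: ±1.645. Reject H₀.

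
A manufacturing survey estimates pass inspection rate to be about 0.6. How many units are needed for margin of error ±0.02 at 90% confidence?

n = z²p(1-p)/E² = 1.645²×0.6×0.4/0.02² = 1623.6 → n = 1624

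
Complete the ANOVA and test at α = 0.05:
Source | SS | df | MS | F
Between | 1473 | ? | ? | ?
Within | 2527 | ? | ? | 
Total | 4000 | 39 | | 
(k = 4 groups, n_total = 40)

df_between = 3, df_within = 36. MS_between = 491.0, MS_within = 70.19. F = 6.995, F_crit ≈ 2.866. Reject H₀.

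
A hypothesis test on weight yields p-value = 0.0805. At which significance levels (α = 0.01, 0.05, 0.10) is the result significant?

p = 0.0805. Significant at: α = 0.1.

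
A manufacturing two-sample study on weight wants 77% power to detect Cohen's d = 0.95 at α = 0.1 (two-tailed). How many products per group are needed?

z_{α/2} = 1.645, z_β = Φ⁻¹(0.77) = 0.739. For large effect (d = 0.95): n per group = 2(z_{α/2} + z_β)²/d² = 2(1.645 + 0.739)²/0.95² = 12.6 → 13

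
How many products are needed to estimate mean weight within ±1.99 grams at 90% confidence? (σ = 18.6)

n = (z*σ/E)² = (1.645×18.6/1.99)² = 236.4 → n = 237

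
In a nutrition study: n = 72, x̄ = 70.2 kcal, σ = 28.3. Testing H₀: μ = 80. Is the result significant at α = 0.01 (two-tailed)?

z = (70.2 - 80)/(28.3/√72) = -2.938. Since |z| > 2.576, significant at α = 0.01.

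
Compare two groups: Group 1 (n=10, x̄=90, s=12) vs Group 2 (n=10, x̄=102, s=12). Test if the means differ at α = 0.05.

Pooled sp = 12.0. t = -2.236, df = 18. Critical t = ±2.101. Reject H₀.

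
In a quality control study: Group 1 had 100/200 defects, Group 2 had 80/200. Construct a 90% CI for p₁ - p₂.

p̂₁ = 0.5, p̂₂ = 0.4. Difference = 0.1. CI = (0.019, 0.181)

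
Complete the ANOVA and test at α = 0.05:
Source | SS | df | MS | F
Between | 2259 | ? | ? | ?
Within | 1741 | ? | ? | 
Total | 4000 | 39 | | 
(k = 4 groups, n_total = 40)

df_between = 3, df_within = 36. MS_between = 753.0, MS_within = 48.36. F = 15.57, F_crit ≈ 2.866. Reject H₀.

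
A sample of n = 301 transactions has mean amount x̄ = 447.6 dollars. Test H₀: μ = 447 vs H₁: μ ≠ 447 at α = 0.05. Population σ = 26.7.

z = (x̄ - μ₀)/(σ/√n) = (447.6 - 447)/(26.7/√301) = 0.39. Critical value: ±1.96. Since |0.39| ≤ 1.96, Fail to reject H₀.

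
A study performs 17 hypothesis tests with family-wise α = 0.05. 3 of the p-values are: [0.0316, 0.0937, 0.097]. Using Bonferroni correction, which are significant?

Bonferroni α = 0.05/17 = 0.00294. None of the given p-values are significant.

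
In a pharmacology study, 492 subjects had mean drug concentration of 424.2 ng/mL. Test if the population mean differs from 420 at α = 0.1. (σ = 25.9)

z = (x̄ - μ₀)/(σ/√n) = (424.2 - 420)/(25.9/√492) = 3.597. Critical value: ±1.645. Since |3.597| > 1.645, Reject H₀.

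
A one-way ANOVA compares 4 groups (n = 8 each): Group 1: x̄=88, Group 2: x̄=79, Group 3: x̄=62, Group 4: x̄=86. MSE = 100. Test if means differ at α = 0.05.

Grand mean = 78.75. SS_between = 3350.0, MS_between = 1116.67. F = 11.167, F_crit ≈ 2.947. Reject H₀.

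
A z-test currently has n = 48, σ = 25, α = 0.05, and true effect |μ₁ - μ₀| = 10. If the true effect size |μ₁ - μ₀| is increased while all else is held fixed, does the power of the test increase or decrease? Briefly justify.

Power increases: a larger true effect increases the non-centrality λ = |μ₁ - μ₀|/(σ/√n).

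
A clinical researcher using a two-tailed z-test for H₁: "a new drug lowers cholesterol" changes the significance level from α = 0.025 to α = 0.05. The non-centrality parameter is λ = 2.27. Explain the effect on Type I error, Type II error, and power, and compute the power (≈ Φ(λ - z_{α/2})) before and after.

Increasing α from 0.025 to 0.05:
• Type I error rate increases (α is the Type I rate by definition).
• Critical value moves from z_{α/2} = 2.241 to 1.96, so power = Φ(λ - z_{α/2}) goes from Φ(2.27 - 2.241) = 0.512 to Φ(2.27 - 1.96) = 0.622.
• Type II error rate β = 1 - power therefore decreases (0.488 → 0.378).
Appropriate when false negatives are costly — here, shelving an effective drug — patients miss out on a treatment that would have helped.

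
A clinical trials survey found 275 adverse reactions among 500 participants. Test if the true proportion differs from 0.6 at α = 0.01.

p̂ = 0.55, p₀ = 0.6. z = (p̂ - p₀)/√(p₀(1-p₀)/n) = -2.282. Critical: ±2.576. Fail to reject H₀.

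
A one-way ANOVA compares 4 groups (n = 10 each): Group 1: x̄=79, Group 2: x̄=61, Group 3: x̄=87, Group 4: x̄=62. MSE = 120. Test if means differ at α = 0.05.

Grand mean = 72.25. SS_between = 4947.5, MS_between = 1649.17. F = 13.743, F_crit ≈ 2.866. Reject H₀.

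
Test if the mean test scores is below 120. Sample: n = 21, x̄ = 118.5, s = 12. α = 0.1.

t = (118.5 - 120)/(12/√21) = -0.573, df = 20. Critical t = -1.325. Fail to reject H₀.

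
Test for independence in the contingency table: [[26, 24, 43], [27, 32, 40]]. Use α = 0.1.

χ² = 1.084. df = 2, critical = 4.605. Fail to reject H₀. No evidence of dependence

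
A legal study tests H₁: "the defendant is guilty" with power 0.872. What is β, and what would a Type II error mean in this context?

β = 1 - power = 1 - 0.872 = 0.128. A Type II error is failing to reject H₀ when H₀ is false (false negative) — here, failing to conclude that the defendant is guilty when in fact it is true. Consequence: acquitting a guilty person.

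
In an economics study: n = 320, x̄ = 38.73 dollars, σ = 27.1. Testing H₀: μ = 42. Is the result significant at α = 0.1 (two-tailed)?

z = (38.73 - 42)/(27.1/√320) = -2.159. Since |z| > 1.645, significant at α = 0.1.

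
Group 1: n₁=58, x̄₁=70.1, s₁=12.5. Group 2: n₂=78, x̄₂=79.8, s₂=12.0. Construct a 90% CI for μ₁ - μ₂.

Difference = -9.7. SE = √(12.5²/58 + 12.0²/78) = 2.131. CI = (-13.21, -6.19)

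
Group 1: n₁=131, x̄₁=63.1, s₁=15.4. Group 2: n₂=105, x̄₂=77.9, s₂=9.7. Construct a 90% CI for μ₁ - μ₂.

Difference = -14.8. SE = √(15.4²/131 + 9.7²/105) = 1.645. CI = (-17.51, -12.09)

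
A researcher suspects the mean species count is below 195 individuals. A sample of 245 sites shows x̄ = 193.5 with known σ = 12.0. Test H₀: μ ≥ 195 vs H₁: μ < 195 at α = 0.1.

z = -1.957. Critical value: -1.28. Reject H₀.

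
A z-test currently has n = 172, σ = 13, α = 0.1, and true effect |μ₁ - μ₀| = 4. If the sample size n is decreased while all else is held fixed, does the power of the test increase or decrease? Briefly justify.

Power decreases: a smaller n inflates the standard error σ/√n, pulling the sampling distribution under H₁ back toward the critical value.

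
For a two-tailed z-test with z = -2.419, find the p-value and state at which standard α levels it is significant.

p = 2·P(Z > |-2.419|) = 2·(1 - Φ(2.419)) ≈ 0.0156. Significant at α = 0.1; Significant at α = 0.05.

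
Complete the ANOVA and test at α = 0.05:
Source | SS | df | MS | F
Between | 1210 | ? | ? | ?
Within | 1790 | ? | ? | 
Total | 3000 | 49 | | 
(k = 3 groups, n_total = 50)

df_between = 2, df_within = 47. MS_between = 605.0, MS_within = 38.09. F = 15.885, F_crit ≈ 3.195. Reject H₀.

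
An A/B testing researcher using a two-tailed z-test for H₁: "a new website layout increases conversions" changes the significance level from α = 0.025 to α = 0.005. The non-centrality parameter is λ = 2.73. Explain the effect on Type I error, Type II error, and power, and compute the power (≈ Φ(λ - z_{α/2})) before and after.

Decreasing α from 0.025 to 0.005:
• Type I error rate decreases (α is the Type I rate by definition).
• Critical value moves from z_{α/2} = 2.241 to 2.807, so power = Φ(λ - z_{α/2}) goes from Φ(2.73 - 2.241) = 0.688 to Φ(2.73 - 2.807) = 0.469.
• Type II error rate β = 1 - power therefore increases (0.312 → 0.531).
Appropriate when false positives are costly — here, rolling out a layout that doesn't actually help — wasted engineering effort.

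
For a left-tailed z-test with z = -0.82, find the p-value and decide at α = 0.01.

p = P(Z < -0.82) = Φ(-0.82) ≈ 0.2061. Since p ≥ 0.01, fail to reject H₀ (not significant) at α = 0.01.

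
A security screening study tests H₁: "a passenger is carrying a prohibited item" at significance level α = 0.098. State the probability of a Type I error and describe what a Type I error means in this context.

P(Type I error) = α = 0.098. A Type I error is rejecting H₀ when H₀ is actually true (false positive) — here, concluding that a passenger is carrying a prohibited item when in fact this is not the case. Consequence: detaining an innocent passenger — delay and inconvenience.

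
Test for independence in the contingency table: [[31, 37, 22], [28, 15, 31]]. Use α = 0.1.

χ² = 9.518. df = 2, critical = 4.605. Reject H₀. Variables are dependent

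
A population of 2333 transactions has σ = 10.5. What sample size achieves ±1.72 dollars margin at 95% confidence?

Without FPC: n₀ = (1.96×10.5/1.72)² = 143.164. With FPC: n = n₀N/(n₀+N-1) = 134.9 → n = 135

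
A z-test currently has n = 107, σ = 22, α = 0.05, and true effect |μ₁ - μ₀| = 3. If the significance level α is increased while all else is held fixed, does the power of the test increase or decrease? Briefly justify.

Power increases: a larger α lowers the critical value, so more of the H₁ sampling distribution falls in the rejection region.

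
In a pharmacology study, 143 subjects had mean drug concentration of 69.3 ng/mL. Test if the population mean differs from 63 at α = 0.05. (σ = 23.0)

z = (x̄ - μ₀)/(σ/√n) = (69.3 - 63)/(23.0/√143) = 3.276. Critical value: ±1.96. Since |3.276| > 1.96, Reject H₀.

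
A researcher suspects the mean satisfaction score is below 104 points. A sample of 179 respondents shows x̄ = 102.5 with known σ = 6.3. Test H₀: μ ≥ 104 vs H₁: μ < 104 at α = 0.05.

z = -3.185. Critical value: -1.645. Reject H₀.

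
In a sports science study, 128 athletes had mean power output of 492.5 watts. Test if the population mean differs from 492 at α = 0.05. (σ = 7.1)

z = (x̄ - μ₀)/(σ/√n) = (492.5 - 492)/(7.1/√128) = 0.797. Critical value: ±1.96. Since |0.797| ≤ 1.96, Fail to reject H₀.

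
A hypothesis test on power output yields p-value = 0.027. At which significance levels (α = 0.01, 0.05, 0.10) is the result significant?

p = 0.027. Significant at: α = 0.05, 0.1.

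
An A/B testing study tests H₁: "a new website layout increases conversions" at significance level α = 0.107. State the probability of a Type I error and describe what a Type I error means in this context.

P(Type I error) = α = 0.107. A Type I error is rejecting H₀ when H₀ is actually true (false positive) — here, concluding that a new website layout increases conversions when in fact this is not the case. Consequence: rolling out a layout that doesn't actually help — wasted engineering effort.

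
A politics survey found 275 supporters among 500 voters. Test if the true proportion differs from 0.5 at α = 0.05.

p̂ = 0.55, p₀ = 0.5. z = (p̂ - p₀)/√(p₀(1-p₀)/n) = 2.236. Critical: ±1.96. Reject H₀.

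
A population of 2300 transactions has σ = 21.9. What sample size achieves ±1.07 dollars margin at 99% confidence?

Without FPC: n₀ = (2.576×21.9/1.07)² = 2779.793. With FPC: n = n₀N/(n₀+N-1) = 1258.9 → n = 1259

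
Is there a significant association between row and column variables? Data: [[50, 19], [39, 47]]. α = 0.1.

χ² = 11.512. df = 1, critical = 2.706. Reject H₀. Variables are dependent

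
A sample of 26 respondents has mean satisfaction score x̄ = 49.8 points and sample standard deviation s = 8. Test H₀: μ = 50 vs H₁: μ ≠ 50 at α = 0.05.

t = (x̄ - μ₀)/(s/√n) = (49.8 - 50)/(8/√26) = -0.127. df = 25, critical t = ±2.06. Fail to reject H₀.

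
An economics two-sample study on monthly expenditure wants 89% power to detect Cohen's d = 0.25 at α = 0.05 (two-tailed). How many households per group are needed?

z_{α/2} = 1.96, z_β = Φ⁻¹(0.89) = 1.227. For small effect (d = 0.25): n per group = 2(z_{α/2} + z_β)²/d² = 2(1.96 + 1.227)²/0.25² = 325.02 → 326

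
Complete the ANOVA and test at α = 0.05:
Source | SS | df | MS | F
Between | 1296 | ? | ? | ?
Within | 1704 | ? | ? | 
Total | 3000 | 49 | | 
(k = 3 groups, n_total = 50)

df_between = 2, df_within = 47. MS_between = 648.0, MS_within = 36.26. F = 17.873, F_crit ≈ 3.195. Reject H₀.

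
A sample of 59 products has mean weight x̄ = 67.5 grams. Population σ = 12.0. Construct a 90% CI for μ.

CI = x̄ ± z*(σ/√n) = 67.5 ± 1.645(12.0/√59) = 67.5 ± 2.57 = (64.93, 70.07)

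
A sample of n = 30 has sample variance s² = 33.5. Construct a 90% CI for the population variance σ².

df = 29. χ²_{0.05} = 42.557, χ²_{0.95} = 17.708. CI for σ² = ((n-1)s²/χ²_{α/2}, (n-1)s²/χ²_{1-α/2}) = (29·33.5/42.557, 29·33.5/17.708) = (22.83, 54.86)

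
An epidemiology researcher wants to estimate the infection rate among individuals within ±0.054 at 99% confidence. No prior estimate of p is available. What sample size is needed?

Conservative approach: use p = 0.5 (maximizes p(1-p) = 0.25). n = z²(0.25)/E² = 2.576²×0.25/0.054² = 568.9 → n = 569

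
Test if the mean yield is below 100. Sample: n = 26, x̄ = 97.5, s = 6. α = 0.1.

t = (97.5 - 100)/(6/√26) = -2.125, df = 25. Critical t = -1.316. Reject H₀.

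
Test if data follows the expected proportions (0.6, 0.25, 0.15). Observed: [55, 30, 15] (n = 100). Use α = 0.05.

Expected: [60.0, 25.0, 15.0]. χ² = 1.417. df = 2, critical = 5.991. Fail to reject H₀.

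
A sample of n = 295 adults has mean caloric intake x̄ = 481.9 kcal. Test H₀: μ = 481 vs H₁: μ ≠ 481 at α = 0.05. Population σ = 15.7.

z = (x̄ - μ₀)/(σ/√n) = (481.9 - 481)/(15.7/√295) = 0.985. Critical value: ±1.96. Since |0.985| ≤ 1.96, Fail to reject H₀.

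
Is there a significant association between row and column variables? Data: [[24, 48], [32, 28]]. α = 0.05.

χ² = 5.359. df = 1, critical = 3.841. Reject H₀. Variables are dependent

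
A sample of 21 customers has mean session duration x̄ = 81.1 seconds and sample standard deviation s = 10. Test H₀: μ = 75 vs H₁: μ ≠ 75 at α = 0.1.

t = (x̄ - μ₀)/(s/√n) = (81.1 - 75)/(10/√21) = 2.795. df = 20, critical t = ±1.725. Reject H₀.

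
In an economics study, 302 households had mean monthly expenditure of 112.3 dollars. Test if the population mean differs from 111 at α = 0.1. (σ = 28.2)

z = (x̄ - μ₀)/(σ/√n) = (112.3 - 111)/(28.2/√302) = 0.801. Critical value: ±1.645. Since |0.801| ≤ 1.645, Fail to reject H₀.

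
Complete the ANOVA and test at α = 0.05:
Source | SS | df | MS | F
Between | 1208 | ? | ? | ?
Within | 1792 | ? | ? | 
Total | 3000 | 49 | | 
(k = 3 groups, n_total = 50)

df_between = 2, df_within = 47. MS_between = 604.0, MS_within = 38.13. F = 15.842, F_crit ≈ 3.195. Reject H₀.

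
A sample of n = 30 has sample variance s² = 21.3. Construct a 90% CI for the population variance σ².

df = 29. χ²_{0.05} = 42.557, χ²_{0.95} = 17.708. CI for σ² = ((n-1)s²/χ²_{α/2}, (n-1)s²/χ²_{1-α/2}) = (29·21.3/42.557, 29·21.3/17.708) = (14.51, 34.88)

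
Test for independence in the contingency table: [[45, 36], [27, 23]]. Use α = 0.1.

χ² = 0.03. df = 1, critical = 2.706. Fail to reject H₀. No evidence of dependence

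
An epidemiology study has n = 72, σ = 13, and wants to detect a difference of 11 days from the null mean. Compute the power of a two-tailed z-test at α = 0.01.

SE = σ/√n = 13/√72 = 1.532. Non-centrality λ = d/SE = 11/1.532 = 7.18. Power ≈ Φ(λ - z_{α/2}) = Φ(7.18 - 2.576) = Φ(4.604) = 1.0.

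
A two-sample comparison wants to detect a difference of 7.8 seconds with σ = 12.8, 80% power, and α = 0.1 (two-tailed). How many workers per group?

n per group = 2(z_α/2 + z_β)²σ²/d² = 2×(1.645 + 0.84)²×12.8²/7.8² = 33.3 → n = 34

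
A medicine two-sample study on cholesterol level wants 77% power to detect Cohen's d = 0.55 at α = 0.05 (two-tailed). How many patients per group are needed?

z_{α/2} = 1.96, z_β = Φ⁻¹(0.77) = 0.739. For medium effect (d = 0.55): n per group = 2(z_{α/2} + z_β)²/d² = 2(1.96 + 0.739)²/0.55² = 48.2 → 49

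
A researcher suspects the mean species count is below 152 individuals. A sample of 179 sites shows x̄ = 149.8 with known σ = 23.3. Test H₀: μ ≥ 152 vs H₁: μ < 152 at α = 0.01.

z = -1.263. Critical value: -2.33. Fail to reject H₀.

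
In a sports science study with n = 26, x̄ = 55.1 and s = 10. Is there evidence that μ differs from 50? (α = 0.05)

t = (x̄ - μ₀)/(s/√n) = (55.1 - 50)/(10/√26) = 2.6. df = 25, critical t = ±2.06. Reject H₀.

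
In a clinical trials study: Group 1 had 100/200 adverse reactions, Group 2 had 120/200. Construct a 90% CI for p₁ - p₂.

p̂₁ = 0.5, p̂₂ = 0.6. Difference = -0.1. CI = (-0.181, -0.019)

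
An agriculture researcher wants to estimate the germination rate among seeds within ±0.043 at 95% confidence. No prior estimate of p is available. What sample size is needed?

Conservative approach: use p = 0.5 (maximizes p(1-p) = 0.25). n = z²(0.25)/E² = 1.96²×0.25/0.043² = 519.4 → n = 520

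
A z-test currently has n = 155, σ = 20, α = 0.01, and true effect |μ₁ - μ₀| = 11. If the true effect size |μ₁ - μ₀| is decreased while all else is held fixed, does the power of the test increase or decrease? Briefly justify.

Power decreases: a smaller true effect decreases the non-centrality λ = |μ₁ - μ₀|/(σ/√n).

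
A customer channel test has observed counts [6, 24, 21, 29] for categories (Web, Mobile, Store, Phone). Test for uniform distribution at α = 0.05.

Expected = 20 each. χ² = Σ(O-E)²/E = 14.7. df = 3, critical value = 7.815. Reject H₀.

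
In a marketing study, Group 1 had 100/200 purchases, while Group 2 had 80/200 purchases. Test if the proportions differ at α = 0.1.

p̂₁ = 0.5, p̂₂ = 0.4, pooled p̂ = 0.45. z = 2.01. Critical: ±1.645. Reject H₀.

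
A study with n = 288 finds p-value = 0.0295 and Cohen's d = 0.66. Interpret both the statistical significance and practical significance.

Statistically significant (p = 0.0295 < 0.05). Cohen's d = 0.66 indicates a medium effect size. Both statistical and practical significance should be considered.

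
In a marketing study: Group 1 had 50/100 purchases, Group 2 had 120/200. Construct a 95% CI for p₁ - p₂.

p̂₁ = 0.5, p̂₂ = 0.6. Difference = -0.1. CI = (-0.219, 0.019)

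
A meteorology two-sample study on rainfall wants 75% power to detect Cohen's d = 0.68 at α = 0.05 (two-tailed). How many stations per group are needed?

z_{α/2} = 1.96, z_β = Φ⁻¹(0.75) = 0.674. For medium effect (d = 0.68): n per group = 2(z_{α/2} + z_β)²/d² = 2(1.96 + 0.674)²/0.68² = 30.01 → 31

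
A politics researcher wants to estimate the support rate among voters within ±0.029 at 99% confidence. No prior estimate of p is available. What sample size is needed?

Conservative approach: use p = 0.5 (maximizes p(1-p) = 0.25). n = z²(0.25)/E² = 2.576²×0.25/0.029² = 1972.6 → n = 1973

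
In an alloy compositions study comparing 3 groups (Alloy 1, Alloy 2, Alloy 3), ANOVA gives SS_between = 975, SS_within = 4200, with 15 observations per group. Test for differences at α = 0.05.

df_between = 2, df_within = 42. F = MS_between/MS_within = 487.5/100.0 = 4.875. F_crit ≈ 3.22. Reject H₀. At least one mean differs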